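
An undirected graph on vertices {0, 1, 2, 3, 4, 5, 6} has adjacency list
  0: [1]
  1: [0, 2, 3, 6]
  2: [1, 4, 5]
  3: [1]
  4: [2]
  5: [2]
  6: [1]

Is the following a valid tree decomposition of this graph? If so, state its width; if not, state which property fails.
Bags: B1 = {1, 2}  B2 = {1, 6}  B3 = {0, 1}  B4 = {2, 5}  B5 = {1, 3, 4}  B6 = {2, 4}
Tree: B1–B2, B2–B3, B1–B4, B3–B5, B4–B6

No — bags containing vertex 4 are not connected in the tree.

A tree decomposition must satisfy three properties: every vertex lies in some bag; for every edge, both endpoints lie together in some bag; and for every vertex, the bags containing it form a connected subtree. Here bags containing vertex 4 are not connected in the tree, so the decomposition is invalid.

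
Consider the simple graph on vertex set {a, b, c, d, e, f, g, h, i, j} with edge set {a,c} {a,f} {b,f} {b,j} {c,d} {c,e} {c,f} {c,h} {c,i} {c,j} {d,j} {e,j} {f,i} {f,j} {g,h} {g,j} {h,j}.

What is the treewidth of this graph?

2

A width-2 tree decomposition is:
Bags: B1 = {c, h, j}  B2 = {c, f, j}  B3 = {a, c, f}  B4 = {c, e, j}  B5 = {c, d, j}  B6 = {b, f, j}  B7 = {c, f, i}  B8 = {g, h, j}
Tree: B1–B2, B2–B3, B2–B4, B2–B5, B2–B6, B3–B7, B1–B8
The largest bag has 3 vertices, giving width 2; this decomposition certifies tw(G) ≤ 2. For the lower bound, the 3 vertices {g, h, j} are pairwise adjacent, and any tree decomposition puts a clique entirely inside one bag — forcing width ≥ 2. Therefore the treewidth is 2.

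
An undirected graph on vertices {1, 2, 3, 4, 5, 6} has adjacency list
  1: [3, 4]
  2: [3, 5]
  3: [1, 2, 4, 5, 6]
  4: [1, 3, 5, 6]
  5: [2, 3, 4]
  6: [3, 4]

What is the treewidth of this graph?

2

A width-2 tree decomposition is:
Bags: B1 = {2, 3, 5}  B2 = {3, 4, 5}  B3 = {1, 3, 4}  B4 = {3, 4, 6}
Tree: B1–B2, B2–B3, B2–B4
Every bag has size at most 3, so the width is 3 − 1 = 2 and tw(G) ≤ 2. For the lower bound, the 3 vertices {2, 3, 5} are pairwise adjacent, and any tree decomposition puts a clique entirely inside one bag — forcing width ≥ 2. The upper and lower bounds meet at 2, so that is the treewidth.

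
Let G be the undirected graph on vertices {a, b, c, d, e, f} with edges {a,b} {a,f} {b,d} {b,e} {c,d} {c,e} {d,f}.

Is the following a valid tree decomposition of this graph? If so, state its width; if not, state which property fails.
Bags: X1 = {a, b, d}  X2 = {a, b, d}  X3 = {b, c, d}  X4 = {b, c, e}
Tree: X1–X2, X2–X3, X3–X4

A tree decomposition must satisfy three properties: every vertex lies in some bag; for every edge, both endpoints lie together in some bag; and for every vertex, the bags containing it form a connected subtree. Here vertex f appears in no bag, so the decomposition is invalid.

No — vertex f appears in no bag.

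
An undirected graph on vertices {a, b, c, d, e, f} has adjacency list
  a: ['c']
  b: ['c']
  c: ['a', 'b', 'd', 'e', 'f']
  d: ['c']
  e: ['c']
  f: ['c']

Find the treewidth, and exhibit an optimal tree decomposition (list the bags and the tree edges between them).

Each bag holds 2 vertices, so the decomposition has width 1, which upper-bounds the treewidth. G has an edge, so its treewidth is at least 1. Hence tw(G) = 1 exactly.

Treewidth 1.
Bags: B1 = {c, e}  B2 = {a, c}  B3 = {b, c}  B4 = {c, d}  B5 = {c, f}
Tree: B1–B2, B2–B3, B2–B4, B4–B5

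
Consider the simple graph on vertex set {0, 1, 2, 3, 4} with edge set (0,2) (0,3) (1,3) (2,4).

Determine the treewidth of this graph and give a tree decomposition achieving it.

Treewidth 1.
One such decomposition:
Bags: B1 = {0, 3}  B2 = {1, 3}  B3 = {0, 2}  B4 = {2, 4}
Tree: B1–B2, B1–B3, B3–B4

Every bag has size at most 2, so the width is 2 − 1 = 1 and tw(G) ≤ 1. Any graph with an edge has treewidth ≥ 1, and G has the edge 0–3. The upper and lower bounds meet at 1, so that is the treewidth.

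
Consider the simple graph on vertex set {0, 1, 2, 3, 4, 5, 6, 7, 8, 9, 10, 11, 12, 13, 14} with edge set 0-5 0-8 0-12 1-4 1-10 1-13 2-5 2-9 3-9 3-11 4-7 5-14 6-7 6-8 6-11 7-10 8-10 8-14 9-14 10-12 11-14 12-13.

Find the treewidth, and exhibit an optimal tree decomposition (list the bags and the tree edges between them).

Every bag has size at most 4, so the width is 4 − 1 = 3 and tw(G) ≤ 3. For the lower bound: the 4 vertex sets {1,4,13}, {12}, {10}, {0,6,7,8} are disjoint, each induces a connected subgraph, and every pair is joined by at least one edge of G. Contracting each set to a single vertex therefore yields K_{4} as a minor, and since treewidth is minor-monotone, tw(G) ≥ tw(K_{4}) = 3. Combining the bounds, tw(G) = 3.

Treewidth 3.
Bags: B1 = {1, 4, 12, 13}  B2 = {1, 4, 10, 12}  B3 = {4, 7, 10, 12}  B4 = {0, 7, 10, 12}  B5 = {0, 7, 8, 10}  B6 = {0, 6, 7, 8}  B7 = {0, 5, 6, 8}  B8 = {5, 6, 8, 14}  B9 = {5, 6, 11, 14}  B10 = {2, 5, 11, 14}  B11 = {2, 9, 11, 14}  B12 = {2, 3, 9, 11}
Tree: B1–B2, B2–B3, B3–B4, B4–B5, B5–B6, B6–B7, B7–B8, B8–B9, B9–B10, B10–B11, B11–B12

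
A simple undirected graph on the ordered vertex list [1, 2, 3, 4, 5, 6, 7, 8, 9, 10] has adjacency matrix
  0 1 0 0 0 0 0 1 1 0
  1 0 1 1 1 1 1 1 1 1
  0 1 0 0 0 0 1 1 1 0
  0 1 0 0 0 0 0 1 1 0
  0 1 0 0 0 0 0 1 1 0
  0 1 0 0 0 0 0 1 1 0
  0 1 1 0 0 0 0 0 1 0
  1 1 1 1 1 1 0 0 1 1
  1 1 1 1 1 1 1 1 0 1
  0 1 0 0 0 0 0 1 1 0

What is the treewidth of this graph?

A width-3 tree decomposition is:
Bags: B1 = {2, 4, 8, 9}  B2 = {2, 3, 8, 9}  B3 = {2, 8, 9, 10}  B4 = {2, 6, 8, 9}  B5 = {2, 5, 8, 9}  B6 = {2, 3, 7, 9}  B7 = {1, 2, 8, 9}
Tree: B1–B2, B2–B3, B2–B4, B1–B5, B2–B6, B2–B7
Every bag has size at most 4, so the width is 4 − 1 = 3 and tw(G) ≤ 3. Conversely, {1, 2, 8, 9} is a clique of size 4, and the vertices of any clique must share a bag in every tree decomposition; so some bag has ≥ 4 vertices and tw(G) ≥ 3. Therefore the treewidth is 3.

3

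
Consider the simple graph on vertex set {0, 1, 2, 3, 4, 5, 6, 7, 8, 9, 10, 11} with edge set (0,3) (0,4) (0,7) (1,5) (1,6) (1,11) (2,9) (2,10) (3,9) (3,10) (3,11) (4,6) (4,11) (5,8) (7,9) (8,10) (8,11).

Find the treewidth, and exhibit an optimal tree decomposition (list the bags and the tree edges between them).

Treewidth 3.
Bags: B1 = {2, 7, 9, 10}  B2 = {3, 7, 9, 10}  B3 = {0, 3, 7, 10}  B4 = {0, 3, 8, 10}  B5 = {0, 3, 8, 11}  B6 = {0, 4, 8, 11}  B7 = {4, 5, 8, 11}  B8 = {1, 4, 5, 11}  B9 = {1, 4, 5, 6}
Tree: B1–B2, B2–B3, B3–B4, B4–B5, B5–B6, B6–B7, B7–B8, B8–B9

Every bag has size at most 4, so the width is 4 − 1 = 3 and tw(G) ≤ 3. For the lower bound: the 4 vertex sets {2,7,9}, {10}, {3}, {0,4,8,11} are disjoint, each induces a connected subgraph, and every pair is joined by at least one edge of G. Contracting each set to a single vertex therefore yields K_{4} as a minor, and since treewidth is minor-monotone, tw(G) ≥ tw(K_{4}) = 3. Therefore the treewidth is 3.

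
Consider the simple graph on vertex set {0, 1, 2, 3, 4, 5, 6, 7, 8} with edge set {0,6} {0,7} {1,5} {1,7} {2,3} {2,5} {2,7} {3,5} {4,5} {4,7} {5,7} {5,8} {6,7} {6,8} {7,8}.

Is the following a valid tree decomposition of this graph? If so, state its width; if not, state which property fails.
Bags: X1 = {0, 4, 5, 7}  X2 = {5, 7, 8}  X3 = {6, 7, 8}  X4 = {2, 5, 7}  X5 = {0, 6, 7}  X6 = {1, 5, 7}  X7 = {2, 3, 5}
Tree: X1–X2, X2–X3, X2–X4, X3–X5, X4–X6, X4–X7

No — bags containing vertex 0 are not connected in the tree.

A tree decomposition must satisfy three properties: every vertex lies in some bag; for every edge, both endpoints lie together in some bag; and for every vertex, the bags containing it form a connected subtree. Here bags containing vertex 0 are not connected in the tree, so the decomposition is invalid.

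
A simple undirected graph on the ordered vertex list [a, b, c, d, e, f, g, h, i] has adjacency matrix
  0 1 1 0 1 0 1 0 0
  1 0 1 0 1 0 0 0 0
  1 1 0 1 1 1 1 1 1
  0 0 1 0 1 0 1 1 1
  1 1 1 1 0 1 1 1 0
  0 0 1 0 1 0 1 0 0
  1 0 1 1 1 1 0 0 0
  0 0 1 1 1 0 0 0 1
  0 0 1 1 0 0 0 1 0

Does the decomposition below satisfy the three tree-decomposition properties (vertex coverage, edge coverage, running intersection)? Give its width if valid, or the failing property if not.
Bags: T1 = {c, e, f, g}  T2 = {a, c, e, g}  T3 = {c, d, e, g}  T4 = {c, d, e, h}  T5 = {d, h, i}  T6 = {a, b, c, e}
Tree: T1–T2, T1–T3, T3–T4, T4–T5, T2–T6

No — edge (c,i) lies in no bag.

A tree decomposition must satisfy three properties: every vertex lies in some bag; for every edge, both endpoints lie together in some bag; and for every vertex, the bags containing it form a connected subtree. Here edge (c,i) lies in no bag, so the decomposition is invalid.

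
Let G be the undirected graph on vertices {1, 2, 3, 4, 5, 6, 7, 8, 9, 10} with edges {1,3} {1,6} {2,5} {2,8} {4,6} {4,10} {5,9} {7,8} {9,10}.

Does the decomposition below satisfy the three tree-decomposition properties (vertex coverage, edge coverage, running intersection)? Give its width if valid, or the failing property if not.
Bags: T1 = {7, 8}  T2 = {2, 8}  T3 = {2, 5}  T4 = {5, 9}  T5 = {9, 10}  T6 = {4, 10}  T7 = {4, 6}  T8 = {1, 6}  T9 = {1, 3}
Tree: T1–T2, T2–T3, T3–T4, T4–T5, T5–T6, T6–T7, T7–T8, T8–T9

Vertex coverage: the bags together contain {1, 2, 3, 4, 5, 6, 7, 8, 9, 10}, the full vertex set. Edge coverage: each edge of G has both endpoints in at least one bag. Running intersection: for every vertex, the bags containing it form a connected subtree. All three properties hold, so this is a valid tree decomposition of width max|bag| − 1 = 1, and hence tw(G) ≤ 1.

Yes; width 1.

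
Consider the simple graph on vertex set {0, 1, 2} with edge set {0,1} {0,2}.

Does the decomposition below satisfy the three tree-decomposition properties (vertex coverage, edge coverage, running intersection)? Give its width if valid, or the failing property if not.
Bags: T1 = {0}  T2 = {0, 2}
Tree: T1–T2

No — vertex 1 appears in no bag.

A tree decomposition must satisfy three properties: every vertex lies in some bag; for every edge, both endpoints lie together in some bag; and for every vertex, the bags containing it form a connected subtree. Here vertex 1 appears in no bag, so the decomposition is invalid.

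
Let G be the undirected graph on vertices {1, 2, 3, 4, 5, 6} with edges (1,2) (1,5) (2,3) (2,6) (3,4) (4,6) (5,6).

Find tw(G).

A width-2 tree decomposition is:
Bags: B1 = {3, 4, 6}  B2 = {2, 3, 6}  B3 = {2, 5, 6}  B4 = {1, 2, 5}
Tree: B1–B2, B2–B3, B3–B4
The largest bag has 3 vertices, giving width 2; this decomposition certifies tw(G) ≤ 2. For the lower bound, G contains the cycle 4–3–2–6–4, so G is not a forest; only forests have treewidth ≤ 1, hence tw(G) ≥ 2. Hence tw(G) = 2 exactly.

2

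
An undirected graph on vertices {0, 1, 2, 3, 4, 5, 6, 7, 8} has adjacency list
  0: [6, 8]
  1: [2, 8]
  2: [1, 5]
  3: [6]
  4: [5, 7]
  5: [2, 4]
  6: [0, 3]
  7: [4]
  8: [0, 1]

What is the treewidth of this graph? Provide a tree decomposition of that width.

The largest bag has 2 vertices, giving width 1; this decomposition certifies tw(G) ≤ 1. Since G has at least one edge (e.g. 3–6), it is not an edgeless graph, so tw(G) ≥ 1. Combining the bounds, tw(G) = 1.

Treewidth 1.
One optimal decomposition is:
Bags: B1 = {3, 6}  B2 = {0, 6}  B3 = {0, 8}  B4 = {1, 8}  B5 = {1, 2}  B6 = {2, 5}  B7 = {4, 5}  B8 = {4, 7}
Tree: B1–B2, B2–B3, B3–B4, B4–B5, B5–B6, B6–B7, B7–B8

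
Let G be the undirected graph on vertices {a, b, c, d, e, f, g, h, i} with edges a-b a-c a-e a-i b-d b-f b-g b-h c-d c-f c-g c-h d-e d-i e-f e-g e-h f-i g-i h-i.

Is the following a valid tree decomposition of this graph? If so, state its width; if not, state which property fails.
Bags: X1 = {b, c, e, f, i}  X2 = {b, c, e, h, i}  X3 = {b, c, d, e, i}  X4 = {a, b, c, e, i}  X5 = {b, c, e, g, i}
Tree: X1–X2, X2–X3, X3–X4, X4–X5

Yes; width 4.

Vertex coverage: the bags together contain {a, b, c, d, e, f, g, h, i}, the full vertex set. Edge coverage: each edge of G has both endpoints in at least one bag. Running intersection: for every vertex, the bags containing it form a connected subtree. All three properties hold, so this is a valid tree decomposition of width max|bag| − 1 = 4, and hence tw(G) ≤ 4.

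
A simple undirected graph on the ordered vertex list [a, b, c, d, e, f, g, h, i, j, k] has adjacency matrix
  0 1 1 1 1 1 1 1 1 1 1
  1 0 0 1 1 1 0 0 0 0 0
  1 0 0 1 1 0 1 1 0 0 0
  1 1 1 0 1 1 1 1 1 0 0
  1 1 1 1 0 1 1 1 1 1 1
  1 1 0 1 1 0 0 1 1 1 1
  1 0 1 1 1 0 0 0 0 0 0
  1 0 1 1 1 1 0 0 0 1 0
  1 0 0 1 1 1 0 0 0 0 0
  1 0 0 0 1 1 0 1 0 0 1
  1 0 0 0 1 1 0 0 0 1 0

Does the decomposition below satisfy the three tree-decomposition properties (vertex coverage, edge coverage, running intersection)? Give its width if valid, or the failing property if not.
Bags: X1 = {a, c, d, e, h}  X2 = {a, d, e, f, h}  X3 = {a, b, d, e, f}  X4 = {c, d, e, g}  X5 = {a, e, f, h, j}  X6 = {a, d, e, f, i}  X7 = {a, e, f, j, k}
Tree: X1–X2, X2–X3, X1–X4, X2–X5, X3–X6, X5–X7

A tree decomposition must satisfy three properties: every vertex lies in some bag; for every edge, both endpoints lie together in some bag; and for every vertex, the bags containing it form a connected subtree. Here edge (a,g) lies in no bag, so the decomposition is invalid.

No — edge (a,g) lies in no bag.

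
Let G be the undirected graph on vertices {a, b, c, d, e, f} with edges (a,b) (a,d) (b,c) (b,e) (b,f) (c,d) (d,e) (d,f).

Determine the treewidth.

2

A width-2 tree decomposition is:
Bags: B1 = {b, d, e}  B2 = {a, b, d}  B3 = {b, d, f}  B4 = {b, c, d}
Tree: B1–B2, B2–B3, B3–B4
The largest bag has 3 vertices, giving width 2; this decomposition certifies tw(G) ≤ 2. For the lower bound, G contains the cycle d–e–b–a–d, so G is not a forest; only forests have treewidth ≤ 1, hence tw(G) ≥ 2. Hence tw(G) = 2 exactly.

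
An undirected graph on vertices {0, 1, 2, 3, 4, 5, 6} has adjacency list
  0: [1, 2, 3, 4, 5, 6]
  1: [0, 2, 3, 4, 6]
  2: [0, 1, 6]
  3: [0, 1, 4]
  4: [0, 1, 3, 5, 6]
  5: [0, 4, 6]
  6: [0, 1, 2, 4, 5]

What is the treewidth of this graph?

A width-3 tree decomposition is:
Bags: B1 = {0, 1, 4, 6}  B2 = {0, 1, 3, 4}  B3 = {0, 4, 5, 6}  B4 = {0, 1, 2, 6}
Tree: B1–B2, B1–B3, B1–B4
Every bag has size at most 4, so the width is 4 − 1 = 3 and tw(G) ≤ 3. On the other hand G contains the 4-clique {0, 1, 2, 6}. A clique must lie in a single bag of any decomposition, so no decomposition can have width below 3. Combining the bounds, tw(G) = 3.

3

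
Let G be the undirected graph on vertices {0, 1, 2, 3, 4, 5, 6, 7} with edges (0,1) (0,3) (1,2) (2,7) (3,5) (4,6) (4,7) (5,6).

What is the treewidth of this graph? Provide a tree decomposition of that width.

Every bag has size at most 3, so the width is 3 − 1 = 2 and tw(G) ≤ 2. Since 5–6–4–7–2–1–0–3–5 is a cycle in G, G is not acyclic. Forests are exactly the graphs of treewidth ≤ 1, so tw(G) ≥ 2. The upper and lower bounds meet at 2, so that is the treewidth.

Treewidth 2.
Bags: B1 = {4, 5, 6}  B2 = {4, 5, 7}  B3 = {2, 5, 7}  B4 = {1, 2, 5}  B5 = {0, 1, 5}  B6 = {0, 3, 5}
Tree: B1–B2, B2–B3, B3–B4, B4–B5, B5–B6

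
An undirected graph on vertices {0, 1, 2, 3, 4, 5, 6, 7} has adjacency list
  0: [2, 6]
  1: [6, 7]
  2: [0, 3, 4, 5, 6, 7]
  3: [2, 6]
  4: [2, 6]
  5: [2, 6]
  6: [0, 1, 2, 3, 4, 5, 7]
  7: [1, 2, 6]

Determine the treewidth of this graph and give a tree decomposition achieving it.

Every bag has size at most 3, so the width is 3 − 1 = 2 and tw(G) ≤ 2. For the lower bound, the 3 vertices {1, 6, 7} are pairwise adjacent, and any tree decomposition puts a clique entirely inside one bag — forcing width ≥ 2. Hence tw(G) = 2 exactly.

Treewidth 2.
Bags: B1 = {2, 4, 6}  B2 = {0, 2, 6}  B3 = {2, 5, 6}  B4 = {2, 6, 7}  B5 = {2, 3, 6}  B6 = {1, 6, 7}
Tree: B1–B2, B2–B3, B1–B4, B4–B5, B4–B6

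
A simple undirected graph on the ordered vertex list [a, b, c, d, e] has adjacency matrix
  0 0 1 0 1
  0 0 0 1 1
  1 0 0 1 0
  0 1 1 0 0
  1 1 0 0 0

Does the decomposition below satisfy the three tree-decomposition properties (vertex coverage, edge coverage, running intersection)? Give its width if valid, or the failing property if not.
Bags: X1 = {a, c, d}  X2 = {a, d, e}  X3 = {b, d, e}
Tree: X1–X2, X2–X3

Yes; width 2.

Vertex coverage: the bags together contain {a, b, c, d, e}, the full vertex set. Edge coverage: each edge of G has both endpoints in at least one bag. Running intersection: for every vertex, the bags containing it form a connected subtree. All three properties hold, so this is a valid tree decomposition of width max|bag| − 1 = 2, and hence tw(G) ≤ 2.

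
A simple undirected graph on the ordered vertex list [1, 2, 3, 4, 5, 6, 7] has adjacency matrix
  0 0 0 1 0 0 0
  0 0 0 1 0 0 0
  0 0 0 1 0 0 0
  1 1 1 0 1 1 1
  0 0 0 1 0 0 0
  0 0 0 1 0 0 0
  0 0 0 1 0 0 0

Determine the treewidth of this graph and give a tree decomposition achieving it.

The largest bag has 2 vertices, giving width 1; this decomposition certifies tw(G) ≤ 1. Since G has at least one edge (e.g. 3–4), it is not an edgeless graph, so tw(G) ≥ 1. Combining the bounds, tw(G) = 1.

Treewidth 1.
One optimal decomposition is:
Bags: B1 = {3, 4}  B2 = {2, 4}  B3 = {4, 7}  B4 = {1, 4}  B5 = {4, 6}  B6 = {4, 5}
Tree: B1–B2, B1–B3, B3–B4, B4–B5, B2–B6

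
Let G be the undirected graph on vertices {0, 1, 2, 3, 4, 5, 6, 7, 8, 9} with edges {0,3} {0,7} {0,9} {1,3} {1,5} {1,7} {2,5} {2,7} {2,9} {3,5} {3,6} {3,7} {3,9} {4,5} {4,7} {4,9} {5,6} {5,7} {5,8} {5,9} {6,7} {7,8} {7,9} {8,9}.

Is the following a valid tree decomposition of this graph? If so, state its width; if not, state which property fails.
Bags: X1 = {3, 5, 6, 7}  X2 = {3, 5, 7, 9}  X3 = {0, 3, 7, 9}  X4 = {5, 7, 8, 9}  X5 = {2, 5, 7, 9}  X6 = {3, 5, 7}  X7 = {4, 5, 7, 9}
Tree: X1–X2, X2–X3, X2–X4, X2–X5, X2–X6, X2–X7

A tree decomposition must satisfy three properties: every vertex lies in some bag; for every edge, both endpoints lie together in some bag; and for every vertex, the bags containing it form a connected subtree. Here vertex 1 appears in no bag, so the decomposition is invalid.

No — vertex 1 appears in no bag.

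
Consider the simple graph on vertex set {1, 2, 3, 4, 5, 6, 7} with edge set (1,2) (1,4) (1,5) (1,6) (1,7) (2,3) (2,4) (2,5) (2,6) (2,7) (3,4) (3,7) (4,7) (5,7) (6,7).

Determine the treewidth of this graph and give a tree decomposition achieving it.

The largest bag has 4 vertices, giving width 3; this decomposition certifies tw(G) ≤ 3. On the other hand G contains the 4-clique {1, 2, 4, 7}. A clique must lie in a single bag of any decomposition, so no decomposition can have width below 3. Combining the bounds, tw(G) = 3.

Treewidth 3.
Bags: B1 = {1, 2, 6, 7}  B2 = {1, 2, 4, 7}  B3 = {2, 3, 4, 7}  B4 = {1, 2, 5, 7}
Tree: B1–B2, B2–B3, B2–B4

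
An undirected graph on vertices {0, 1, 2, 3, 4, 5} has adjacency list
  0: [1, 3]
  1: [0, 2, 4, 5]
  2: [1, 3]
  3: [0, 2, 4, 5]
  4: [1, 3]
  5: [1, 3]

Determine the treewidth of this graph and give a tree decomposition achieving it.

Treewidth 2.
One optimal decomposition is:
Bags: B1 = {1, 2, 3}  B2 = {0, 1, 3}  B3 = {1, 3, 5}  B4 = {1, 3, 4}
Tree: B1–B2, B2–B3, B3–B4

The largest bag has 3 vertices, giving width 2; this decomposition certifies tw(G) ≤ 2. The edges 2–1–0–3–2 form a cycle, so G is not a tree and its treewidth is at least 2. Combining the bounds, tw(G) = 2.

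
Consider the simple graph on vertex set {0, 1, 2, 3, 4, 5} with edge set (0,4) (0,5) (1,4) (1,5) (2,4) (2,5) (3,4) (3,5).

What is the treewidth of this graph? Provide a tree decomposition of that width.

Treewidth 2.
One optimal decomposition is:
Bags: B1 = {1, 4, 5}  B2 = {0, 4, 5}  B3 = {2, 4, 5}  B4 = {3, 4, 5}
Tree: B1–B2, B2–B3, B3–B4

Each bag holds 3 vertices, so the decomposition has width 2, which upper-bounds the treewidth. For the lower bound, G contains the cycle 1–5–0–4–1, so G is not a forest; only forests have treewidth ≤ 1, hence tw(G) ≥ 2. Hence tw(G) = 2 exactly.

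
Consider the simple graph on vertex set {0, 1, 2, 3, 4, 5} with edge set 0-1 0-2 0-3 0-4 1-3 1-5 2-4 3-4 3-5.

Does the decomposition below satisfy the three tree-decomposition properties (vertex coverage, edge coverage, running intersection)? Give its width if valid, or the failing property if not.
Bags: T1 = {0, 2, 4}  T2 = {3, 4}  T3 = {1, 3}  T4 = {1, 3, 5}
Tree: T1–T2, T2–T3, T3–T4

No — edge (0,3) lies in no bag.

A tree decomposition must satisfy three properties: every vertex lies in some bag; for every edge, both endpoints lie together in some bag; and for every vertex, the bags containing it form a connected subtree. Here edge (0,3) lies in no bag, so the decomposition is invalid.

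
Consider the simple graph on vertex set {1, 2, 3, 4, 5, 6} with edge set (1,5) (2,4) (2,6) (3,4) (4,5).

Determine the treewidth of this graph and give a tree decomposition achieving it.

Each bag holds 2 vertices, so the decomposition has width 1, which upper-bounds the treewidth. Since G has at least one edge (e.g. 4–2), it is not an edgeless graph, so tw(G) ≥ 1. The upper and lower bounds meet at 1, so that is the treewidth.

Treewidth 1.
One such decomposition:
Bags: B1 = {2, 4}  B2 = {2, 6}  B3 = {4, 5}  B4 = {1, 5}  B5 = {3, 4}
Tree: B1–B2, B1–B3, B3–B4, B3–B5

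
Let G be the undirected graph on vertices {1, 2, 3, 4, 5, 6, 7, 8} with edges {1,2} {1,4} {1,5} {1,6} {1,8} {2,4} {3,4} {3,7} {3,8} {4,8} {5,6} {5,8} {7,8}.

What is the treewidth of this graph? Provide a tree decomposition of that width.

Treewidth 2.
One optimal decomposition is:
Bags: B1 = {3, 7, 8}  B2 = {3, 4, 8}  B3 = {1, 4, 8}  B4 = {1, 5, 8}  B5 = {1, 5, 6}  B6 = {1, 2, 4}
Tree: B1–B2, B2–B3, B3–B4, B4–B5, B3–B6

Every bag has size at most 3, so the width is 3 − 1 = 2 and tw(G) ≤ 2. On the other hand G contains the 3-clique {1, 4, 8}. A clique must lie in a single bag of any decomposition, so no decomposition can have width below 2. Hence tw(G) = 2 exactly.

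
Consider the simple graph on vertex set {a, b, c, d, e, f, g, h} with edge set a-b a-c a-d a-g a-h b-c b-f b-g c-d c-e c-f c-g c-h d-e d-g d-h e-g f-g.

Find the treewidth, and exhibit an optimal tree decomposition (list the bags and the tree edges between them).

Every bag has size at most 4, so the width is 4 − 1 = 3 and tw(G) ≤ 3. Conversely, {c, d, e, g} is a clique of size 4, and the vertices of any clique must share a bag in every tree decomposition; so some bag has ≥ 4 vertices and tw(G) ≥ 3. Therefore the treewidth is 3.

Treewidth 3.
Bags: B1 = {a, c, d, h}  B2 = {a, c, d, g}  B3 = {c, d, e, g}  B4 = {a, b, c, g}  B5 = {b, c, f, g}
Tree: B1–B2, B2–B3, B2–B4, B4–B5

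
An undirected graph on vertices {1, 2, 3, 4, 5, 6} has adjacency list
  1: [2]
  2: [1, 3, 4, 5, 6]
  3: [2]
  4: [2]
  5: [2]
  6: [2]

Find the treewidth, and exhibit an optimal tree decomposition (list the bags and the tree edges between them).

Treewidth 1.
Bags: B1 = {1, 2}  B2 = {2, 5}  B3 = {2, 4}  B4 = {2, 3}  B5 = {2, 6}
Tree: B1–B2, B2–B3, B2–B4, B4–B5

Each bag holds 2 vertices, so the decomposition has width 1, which upper-bounds the treewidth. Since G has at least one edge (e.g. 2–1), it is not an edgeless graph, so tw(G) ≥ 1. Therefore the treewidth is 1.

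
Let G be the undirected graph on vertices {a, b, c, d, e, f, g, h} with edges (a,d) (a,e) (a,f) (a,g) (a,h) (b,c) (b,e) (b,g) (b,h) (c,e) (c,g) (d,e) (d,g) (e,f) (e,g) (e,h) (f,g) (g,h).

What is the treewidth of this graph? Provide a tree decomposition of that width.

Each bag holds 4 vertices, so the decomposition has width 3, which upper-bounds the treewidth. On the other hand G contains the 4-clique {b, c, e, g}. A clique must lie in a single bag of any decomposition, so no decomposition can have width below 3. Combining the bounds, tw(G) = 3.

Treewidth 3.
One optimal decomposition is:
Bags: B1 = {a, e, g, h}  B2 = {b, e, g, h}  B3 = {a, e, f, g}  B4 = {a, d, e, g}  B5 = {b, c, e, g}
Tree: B1–B2, B1–B3, B1–B4, B2–B5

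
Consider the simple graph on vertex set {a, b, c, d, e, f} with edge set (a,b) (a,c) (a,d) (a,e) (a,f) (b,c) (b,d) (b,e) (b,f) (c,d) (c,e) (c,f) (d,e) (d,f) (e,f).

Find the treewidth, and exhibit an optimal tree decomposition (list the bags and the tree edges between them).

Treewidth 5.
One such decomposition:
Bags: B1 = {a, b, c, d, e, f}
Tree: (single bag)

With just one bag of size 6, the width is 6 − 1 = 5, so tw(G) ≤ 5. For the lower bound, the 6 vertices {a, b, c, d, e, f} are pairwise adjacent, and any tree decomposition puts a clique entirely inside one bag — forcing width ≥ 5. Therefore the treewidth is 5.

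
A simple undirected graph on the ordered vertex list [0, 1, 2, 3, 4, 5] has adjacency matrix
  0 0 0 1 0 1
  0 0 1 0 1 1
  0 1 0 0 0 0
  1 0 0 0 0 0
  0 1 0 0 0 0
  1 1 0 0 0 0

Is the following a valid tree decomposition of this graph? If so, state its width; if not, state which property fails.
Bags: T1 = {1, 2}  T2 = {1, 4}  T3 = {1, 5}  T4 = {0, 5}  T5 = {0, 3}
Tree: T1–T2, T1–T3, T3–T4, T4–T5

Checking the three conditions: (i) the bags cover all of {0, 1, 2, 3, 4, 5}; (ii) for each edge, some bag contains both endpoints; (iii) the bags containing any fixed vertex form a subtree. All hold, so the decomposition is valid with width 2 − 1 = 1.

Yes; width 1.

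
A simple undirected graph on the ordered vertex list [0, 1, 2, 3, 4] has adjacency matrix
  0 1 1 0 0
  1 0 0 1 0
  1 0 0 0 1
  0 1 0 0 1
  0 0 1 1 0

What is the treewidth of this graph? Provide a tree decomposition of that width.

Every bag has size at most 3, so the width is 3 − 1 = 2 and tw(G) ≤ 2. Since 4–2–0–1–3–4 is a cycle in G, G is not acyclic. Forests are exactly the graphs of treewidth ≤ 1, so tw(G) ≥ 2. Therefore the treewidth is 2.

Treewidth 2.
Bags: B1 = {0, 2, 4}  B2 = {0, 1, 4}  B3 = {1, 3, 4}
Tree: B1–B2, B2–B3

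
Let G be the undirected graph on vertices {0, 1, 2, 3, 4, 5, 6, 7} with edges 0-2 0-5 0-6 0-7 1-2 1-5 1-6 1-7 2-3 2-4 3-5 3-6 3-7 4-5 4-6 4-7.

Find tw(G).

A width-4 tree decomposition is:
Bags: B1 = {0, 1, 3, 4, 7}  B2 = {0, 1, 3, 4, 5}  B3 = {0, 1, 2, 3, 4}  B4 = {0, 1, 3, 4, 6}
Tree: B1–B2, B2–B3, B3–B4
Every bag has size at most 5, so the width is 5 − 1 = 4 and tw(G) ≤ 4. For the lower bound: the 5 vertex sets {3,7}, {1,5}, {0,2}, {4}, {6} are disjoint, each induces a connected subgraph, and every pair is joined by at least one edge of G. Contracting each set to a single vertex therefore yields K_{5} as a minor, and since treewidth is minor-monotone, tw(G) ≥ tw(K_{5}) = 4. Therefore the treewidth is 4.

4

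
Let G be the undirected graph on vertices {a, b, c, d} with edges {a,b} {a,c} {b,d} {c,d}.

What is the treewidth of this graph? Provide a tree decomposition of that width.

Each bag holds 3 vertices, so the decomposition has width 2, which upper-bounds the treewidth. The edges c–d–b–a–c form a cycle, so G is not a tree and its treewidth is at least 2. The upper and lower bounds meet at 2, so that is the treewidth.

Treewidth 2.
Bags: B1 = {b, c, d}  B2 = {a, b, c}
Tree: B1–B2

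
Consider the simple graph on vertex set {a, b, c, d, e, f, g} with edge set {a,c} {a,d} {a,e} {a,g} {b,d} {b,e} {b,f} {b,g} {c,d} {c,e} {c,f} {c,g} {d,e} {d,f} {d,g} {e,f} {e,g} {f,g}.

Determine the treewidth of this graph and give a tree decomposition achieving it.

Treewidth 4.
One optimal decomposition is:
Bags: B1 = {c, d, e, f, g}  B2 = {a, c, d, e, g}  B3 = {b, d, e, f, g}
Tree: B1–B2, B1–B3

The largest bag has 5 vertices, giving width 4; this decomposition certifies tw(G) ≤ 4. Conversely, {a, c, d, e, g} is a clique of size 5, and the vertices of any clique must share a bag in every tree decomposition; so some bag has ≥ 5 vertices and tw(G) ≥ 4. Combining the bounds, tw(G) = 4.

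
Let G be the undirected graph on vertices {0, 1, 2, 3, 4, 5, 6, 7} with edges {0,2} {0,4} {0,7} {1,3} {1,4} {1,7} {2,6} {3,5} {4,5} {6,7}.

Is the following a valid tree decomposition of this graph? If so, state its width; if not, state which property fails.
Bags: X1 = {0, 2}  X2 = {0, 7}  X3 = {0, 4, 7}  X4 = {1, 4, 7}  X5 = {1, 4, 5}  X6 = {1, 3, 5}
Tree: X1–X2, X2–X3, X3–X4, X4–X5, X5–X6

A tree decomposition must satisfy three properties: every vertex lies in some bag; for every edge, both endpoints lie together in some bag; and for every vertex, the bags containing it form a connected subtree. Here vertex 6 appears in no bag, so the decomposition is invalid.

No — vertex 6 appears in no bag.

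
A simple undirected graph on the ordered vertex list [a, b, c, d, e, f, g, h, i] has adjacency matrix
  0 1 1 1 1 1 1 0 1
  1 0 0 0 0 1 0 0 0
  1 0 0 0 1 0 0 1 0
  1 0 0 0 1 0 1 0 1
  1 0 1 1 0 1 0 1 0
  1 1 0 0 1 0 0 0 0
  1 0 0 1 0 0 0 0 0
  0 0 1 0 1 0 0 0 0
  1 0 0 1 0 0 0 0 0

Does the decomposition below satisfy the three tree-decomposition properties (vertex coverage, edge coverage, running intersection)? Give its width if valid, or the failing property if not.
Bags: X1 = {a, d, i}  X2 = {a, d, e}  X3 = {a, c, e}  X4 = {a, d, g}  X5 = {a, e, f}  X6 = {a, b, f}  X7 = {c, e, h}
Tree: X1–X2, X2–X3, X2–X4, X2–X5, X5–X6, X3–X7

Every vertex of G appears in some bag (union = {a, b, c, d, e, f, g, h, i}); every edge is covered by a bag; and for each vertex v the set of bags containing v is connected in the bag tree. The decomposition is therefore valid. The largest bag has 3 vertices, so the width is 2.

Yes; width 2.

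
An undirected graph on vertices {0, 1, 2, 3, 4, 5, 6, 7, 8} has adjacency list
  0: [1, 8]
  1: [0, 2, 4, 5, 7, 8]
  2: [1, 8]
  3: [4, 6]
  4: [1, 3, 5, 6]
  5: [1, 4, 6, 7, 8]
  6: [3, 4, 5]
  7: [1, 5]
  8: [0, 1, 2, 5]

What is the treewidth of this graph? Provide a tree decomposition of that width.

Every bag has size at most 3, so the width is 3 − 1 = 2 and tw(G) ≤ 2. For the lower bound, the 3 vertices {0, 1, 8} are pairwise adjacent, and any tree decomposition puts a clique entirely inside one bag — forcing width ≥ 2. Combining the bounds, tw(G) = 2.

Treewidth 2.
One optimal decomposition is:
Bags: B1 = {1, 4, 5}  B2 = {4, 5, 6}  B3 = {1, 5, 7}  B4 = {1, 5, 8}  B5 = {1, 2, 8}  B6 = {0, 1, 8}  B7 = {3, 4, 6}
Tree: B1–B2, B1–B3, B1–B4, B4–B5, B5–B6, B2–B7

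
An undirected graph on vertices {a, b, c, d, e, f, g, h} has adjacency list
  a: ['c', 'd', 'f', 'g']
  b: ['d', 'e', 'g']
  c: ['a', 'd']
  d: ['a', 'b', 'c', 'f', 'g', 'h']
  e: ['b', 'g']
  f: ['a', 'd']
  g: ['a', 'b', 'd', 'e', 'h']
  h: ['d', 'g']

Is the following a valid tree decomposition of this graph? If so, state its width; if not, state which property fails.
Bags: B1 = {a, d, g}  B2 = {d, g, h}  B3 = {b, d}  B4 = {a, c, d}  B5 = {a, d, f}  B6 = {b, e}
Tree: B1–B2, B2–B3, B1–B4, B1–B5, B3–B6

No — edge (g,b) lies in no bag.

A tree decomposition must satisfy three properties: every vertex lies in some bag; for every edge, both endpoints lie together in some bag; and for every vertex, the bags containing it form a connected subtree. Here edge (g,b) lies in no bag, so the decomposition is invalid.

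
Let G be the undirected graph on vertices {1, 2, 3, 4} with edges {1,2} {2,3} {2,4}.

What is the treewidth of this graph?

1

A width-1 tree decomposition is:
Bags: B1 = {1, 2}  B2 = {2, 3}  B3 = {2, 4}
Tree: B1–B2, B2–B3
The largest bag has 2 vertices, giving width 1; this decomposition certifies tw(G) ≤ 1. G has an edge, so its treewidth is at least 1. Combining the bounds, tw(G) = 1.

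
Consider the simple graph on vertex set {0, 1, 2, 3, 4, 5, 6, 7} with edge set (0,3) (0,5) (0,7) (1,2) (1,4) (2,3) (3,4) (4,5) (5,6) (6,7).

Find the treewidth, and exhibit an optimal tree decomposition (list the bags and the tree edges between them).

The largest bag has 3 vertices, giving width 2; this decomposition certifies tw(G) ≤ 2. The edges 2–1–4–3–2 form a cycle, so G is not a tree and its treewidth is at least 2. Therefore the treewidth is 2.

Treewidth 2.
One such decomposition:
Bags: B1 = {1, 2, 3}  B2 = {1, 3, 4}  B3 = {0, 3, 4}  B4 = {0, 4, 5}  B5 = {0, 5, 7}  B6 = {5, 6, 7}
Tree: B1–B2, B2–B3, B3–B4, B4–B5, B5–B6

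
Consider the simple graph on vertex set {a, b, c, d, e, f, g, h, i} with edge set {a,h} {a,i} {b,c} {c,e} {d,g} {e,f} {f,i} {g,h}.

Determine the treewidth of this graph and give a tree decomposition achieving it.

The largest bag has 2 vertices, giving width 1; this decomposition certifies tw(G) ≤ 1. G has an edge, so its treewidth is at least 1. Therefore the treewidth is 1.

Treewidth 1.
Bags: B1 = {b, c}  B2 = {c, e}  B3 = {e, f}  B4 = {f, i}  B5 = {a, i}  B6 = {a, h}  B7 = {g, h}  B8 = {d, g}
Tree: B1–B2, B2–B3, B3–B4, B4–B5, B5–B6, B6–B7, B7–B8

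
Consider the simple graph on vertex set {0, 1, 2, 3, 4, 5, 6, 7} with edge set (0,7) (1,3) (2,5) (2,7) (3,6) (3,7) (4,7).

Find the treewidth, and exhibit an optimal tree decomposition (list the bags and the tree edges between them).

Every bag has size at most 2, so the width is 2 − 1 = 1 and tw(G) ≤ 1. Since G has at least one edge (e.g. 3–1), it is not an edgeless graph, so tw(G) ≥ 1. Combining the bounds, tw(G) = 1.

Treewidth 1.
One optimal decomposition is:
Bags: B1 = {1, 3}  B2 = {3, 7}  B3 = {3, 6}  B4 = {0, 7}  B5 = {4, 7}  B6 = {2, 7}  B7 = {2, 5}
Tree: B1–B2, B2–B3, B2–B4, B4–B5, B5–B6, B6–B7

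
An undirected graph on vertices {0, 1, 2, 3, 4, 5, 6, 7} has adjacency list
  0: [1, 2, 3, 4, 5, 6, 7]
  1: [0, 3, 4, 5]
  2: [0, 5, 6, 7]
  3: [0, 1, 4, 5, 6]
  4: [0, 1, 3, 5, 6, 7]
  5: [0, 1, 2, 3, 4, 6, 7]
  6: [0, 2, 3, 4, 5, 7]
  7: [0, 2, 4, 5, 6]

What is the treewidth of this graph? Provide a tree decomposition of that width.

The largest bag has 5 vertices, giving width 4; this decomposition certifies tw(G) ≤ 4. For the lower bound, the 5 vertices {0, 2, 5, 6, 7} are pairwise adjacent, and any tree decomposition puts a clique entirely inside one bag — forcing width ≥ 4. The upper and lower bounds meet at 4, so that is the treewidth.

Treewidth 4.
One such decomposition:
Bags: B1 = {0, 3, 4, 5, 6}  B2 = {0, 4, 5, 6, 7}  B3 = {0, 1, 3, 4, 5}  B4 = {0, 2, 5, 6, 7}
Tree: B1–B2, B1–B3, B2–B4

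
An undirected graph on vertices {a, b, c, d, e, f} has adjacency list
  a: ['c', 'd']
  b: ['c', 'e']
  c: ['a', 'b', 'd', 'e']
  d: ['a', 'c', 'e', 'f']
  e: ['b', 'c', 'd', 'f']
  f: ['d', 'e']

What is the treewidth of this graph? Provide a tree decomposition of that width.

The largest bag has 3 vertices, giving width 2; this decomposition certifies tw(G) ≤ 2. For the lower bound, the 3 vertices {c, d, e} are pairwise adjacent, and any tree decomposition puts a clique entirely inside one bag — forcing width ≥ 2. Therefore the treewidth is 2.

Treewidth 2.
One optimal decomposition is:
Bags: B1 = {a, c, d}  B2 = {c, d, e}  B3 = {d, e, f}  B4 = {b, c, e}
Tree: B1–B2, B2–B3, B2–B4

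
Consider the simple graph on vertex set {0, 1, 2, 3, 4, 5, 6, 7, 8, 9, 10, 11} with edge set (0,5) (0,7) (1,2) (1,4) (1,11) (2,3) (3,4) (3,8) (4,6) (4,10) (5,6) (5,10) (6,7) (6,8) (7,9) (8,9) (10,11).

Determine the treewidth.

A width-3 tree decomposition is:
Bags: B1 = {1, 2, 3, 11}  B2 = {1, 3, 4, 11}  B3 = {3, 4, 10, 11}  B4 = {3, 4, 8, 10}  B5 = {4, 6, 8, 10}  B6 = {5, 6, 8, 10}  B7 = {5, 6, 8, 9}  B8 = {5, 6, 7, 9}  B9 = {0, 5, 7, 9}
Tree: B1–B2, B2–B3, B3–B4, B4–B5, B5–B6, B6–B7, B7–B8, B8–B9
Each bag holds 4 vertices, so the decomposition has width 3, which upper-bounds the treewidth. For the lower bound: the 4 vertex sets {1,2,11}, {3}, {4}, {5,6,8,10} are disjoint, each induces a connected subgraph, and every pair is joined by at least one edge of G. Contracting each set to a single vertex therefore yields K_{4} as a minor, and since treewidth is minor-monotone, tw(G) ≥ tw(K_{4}) = 3. Therefore the treewidth is 3.

3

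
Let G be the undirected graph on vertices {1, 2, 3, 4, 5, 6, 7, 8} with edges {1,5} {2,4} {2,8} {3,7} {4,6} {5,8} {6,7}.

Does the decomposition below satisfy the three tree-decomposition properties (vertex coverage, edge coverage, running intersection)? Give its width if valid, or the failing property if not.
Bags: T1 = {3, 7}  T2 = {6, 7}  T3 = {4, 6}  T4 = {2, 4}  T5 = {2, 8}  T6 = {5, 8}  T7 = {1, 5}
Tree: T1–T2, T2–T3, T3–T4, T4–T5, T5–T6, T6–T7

Yes; width 1.

Vertex coverage: the bags together contain {1, 2, 3, 4, 5, 6, 7, 8}, the full vertex set. Edge coverage: each edge of G has both endpoints in at least one bag. Running intersection: for every vertex, the bags containing it form a connected subtree. All three properties hold, so this is a valid tree decomposition of width max|bag| − 1 = 1, and hence tw(G) ≤ 1.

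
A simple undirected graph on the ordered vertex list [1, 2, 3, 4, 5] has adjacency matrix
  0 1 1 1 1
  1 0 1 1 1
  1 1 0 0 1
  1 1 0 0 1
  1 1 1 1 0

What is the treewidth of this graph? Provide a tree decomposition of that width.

Treewidth 3.
One such decomposition:
Bags: B1 = {1, 2, 4, 5}  B2 = {1, 2, 3, 5}
Tree: B1–B2

Each bag holds 4 vertices, so the decomposition has width 3, which upper-bounds the treewidth. Conversely, {1, 2, 3, 5} is a clique of size 4, and the vertices of any clique must share a bag in every tree decomposition; so some bag has ≥ 4 vertices and tw(G) ≥ 3. The upper and lower bounds meet at 3, so that is the treewidth.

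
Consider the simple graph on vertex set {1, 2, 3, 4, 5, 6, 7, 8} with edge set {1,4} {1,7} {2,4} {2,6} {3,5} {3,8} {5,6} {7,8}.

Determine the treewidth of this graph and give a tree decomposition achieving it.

Every bag has size at most 3, so the width is 3 − 1 = 2 and tw(G) ≤ 2. The edges 3–8–7–1–4–2–6–5–3 form a cycle, so G is not a tree and its treewidth is at least 2. Combining the bounds, tw(G) = 2.

Treewidth 2.
Bags: B1 = {3, 7, 8}  B2 = {1, 3, 7}  B3 = {1, 3, 4}  B4 = {2, 3, 4}  B5 = {2, 3, 6}  B6 = {3, 5, 6}
Tree: B1–B2, B2–B3, B3–B4, B4–B5, B5–B6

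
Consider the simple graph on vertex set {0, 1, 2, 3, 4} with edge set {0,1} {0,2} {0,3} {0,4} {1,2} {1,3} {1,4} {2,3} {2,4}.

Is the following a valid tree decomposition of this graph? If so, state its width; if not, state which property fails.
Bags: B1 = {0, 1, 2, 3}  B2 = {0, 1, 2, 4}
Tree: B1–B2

Yes; width 3.

Vertex coverage: the bags together contain {0, 1, 2, 3, 4}, the full vertex set. Edge coverage: each edge of G has both endpoints in at least one bag. Running intersection: for every vertex, the bags containing it form a connected subtree. All three properties hold, so this is a valid tree decomposition of width max|bag| − 1 = 3, and hence tw(G) ≤ 3.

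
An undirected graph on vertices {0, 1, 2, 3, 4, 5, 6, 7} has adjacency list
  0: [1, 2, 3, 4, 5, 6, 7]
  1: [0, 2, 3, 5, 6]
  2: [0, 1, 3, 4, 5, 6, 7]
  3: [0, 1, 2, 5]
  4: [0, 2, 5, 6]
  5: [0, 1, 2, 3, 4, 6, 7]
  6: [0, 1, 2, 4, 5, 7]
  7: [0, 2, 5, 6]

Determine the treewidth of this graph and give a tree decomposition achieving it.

Every bag has size at most 5, so the width is 5 − 1 = 4 and tw(G) ≤ 4. For the lower bound, the 5 vertices {0, 1, 2, 3, 5} are pairwise adjacent, and any tree decomposition puts a clique entirely inside one bag — forcing width ≥ 4. The upper and lower bounds meet at 4, so that is the treewidth.

Treewidth 4.
One optimal decomposition is:
Bags: B1 = {0, 2, 5, 6, 7}  B2 = {0, 1, 2, 5, 6}  B3 = {0, 2, 4, 5, 6}  B4 = {0, 1, 2, 3, 5}
Tree: B1–B2, B1–B3, B2–B4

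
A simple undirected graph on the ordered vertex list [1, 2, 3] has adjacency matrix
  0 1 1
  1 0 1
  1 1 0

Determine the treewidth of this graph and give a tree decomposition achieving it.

With just one bag of size 3, the width is 3 − 1 = 2, so tw(G) ≤ 2. Conversely, {1, 2, 3} is a clique of size 3, and the vertices of any clique must share a bag in every tree decomposition; so some bag has ≥ 3 vertices and tw(G) ≥ 2. Hence tw(G) = 2 exactly.

Treewidth 2.
One optimal decomposition is:
Bags: B1 = {1, 2, 3}
Tree: (single bag)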